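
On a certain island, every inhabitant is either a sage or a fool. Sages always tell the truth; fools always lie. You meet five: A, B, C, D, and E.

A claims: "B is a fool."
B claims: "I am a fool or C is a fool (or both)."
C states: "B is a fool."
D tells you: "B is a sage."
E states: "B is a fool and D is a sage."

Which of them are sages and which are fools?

Consider A. Suppose A is a sage.
Then no assignment of the remaining roles makes every statement match its speaker's type — contradiction.
So A is a fool.
Consider B. Suppose B is a fool.
Then A's statement comes out true, contradicting A being a fool.
So B is a sage.
With that fixed, C's statement is false, so C is a fool.
With that fixed, D's statement is true, so D is a sage.
With that fixed, E's statement is false, so E is a fool.

A: fool, B: sage, C: fool, D: sage, E: fool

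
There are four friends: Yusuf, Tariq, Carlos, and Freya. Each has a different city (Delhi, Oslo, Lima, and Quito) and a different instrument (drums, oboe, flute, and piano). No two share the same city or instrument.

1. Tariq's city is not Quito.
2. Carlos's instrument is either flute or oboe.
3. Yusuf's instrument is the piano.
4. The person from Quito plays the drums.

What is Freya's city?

With clues 1–4, Delhi, Lima, and Oslo are impossible for Freya's city.
That leaves Quito.

Quito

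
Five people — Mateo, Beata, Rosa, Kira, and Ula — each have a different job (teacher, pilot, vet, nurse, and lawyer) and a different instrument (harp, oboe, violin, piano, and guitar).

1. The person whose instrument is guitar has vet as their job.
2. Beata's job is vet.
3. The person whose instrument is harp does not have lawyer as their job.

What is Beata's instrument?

guitar

With clues 1–2, harp, oboe, piano, and violin are impossible for Beata's instrument.
That leaves guitar.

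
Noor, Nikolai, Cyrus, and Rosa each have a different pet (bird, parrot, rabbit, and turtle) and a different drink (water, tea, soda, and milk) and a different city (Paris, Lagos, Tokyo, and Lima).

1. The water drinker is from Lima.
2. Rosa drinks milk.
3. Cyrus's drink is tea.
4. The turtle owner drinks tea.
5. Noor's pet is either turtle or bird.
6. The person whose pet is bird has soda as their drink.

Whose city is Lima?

Nikolai

With clues 1–2, Rosa is impossible for the one with city Lima.
With clues 1–3, Cyrus is impossible for the one with city Lima.
With clues 1–6, Noor is impossible for the one with city Lima.
That leaves Nikolai.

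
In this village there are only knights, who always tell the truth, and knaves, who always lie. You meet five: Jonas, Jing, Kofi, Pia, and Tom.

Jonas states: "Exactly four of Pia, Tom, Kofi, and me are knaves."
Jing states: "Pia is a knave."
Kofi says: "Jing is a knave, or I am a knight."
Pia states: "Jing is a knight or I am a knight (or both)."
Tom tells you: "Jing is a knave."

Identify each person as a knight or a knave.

Consider Jonas. Suppose Jonas is a knight.
Then Jonas's own statement would have to be true, but it can't be — contradiction.
So Jonas is a knave.
Consider Jing. Suppose Jing is a knight.
Then no assignment of the remaining roles makes every statement match its speaker's type — contradiction.
So Jing is a knave.
With that fixed, Kofi's statement is true, so Kofi is a knight.
With that fixed, Tom's statement is true, so Tom is a knight.
Consider Pia. Suppose Pia is a knave.
Then Jing's statement comes out true, contradicting Jing being a knave.
So Pia is a knight.

Jonas: knave, Jing: knave, Kofi: knight, Pia: knight, Tom: knight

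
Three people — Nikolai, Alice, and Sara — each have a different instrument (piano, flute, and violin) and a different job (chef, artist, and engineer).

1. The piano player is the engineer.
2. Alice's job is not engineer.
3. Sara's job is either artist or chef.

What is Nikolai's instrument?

piano

With clues 1–3, flute and violin are impossible for Nikolai's instrument.
That leaves piano.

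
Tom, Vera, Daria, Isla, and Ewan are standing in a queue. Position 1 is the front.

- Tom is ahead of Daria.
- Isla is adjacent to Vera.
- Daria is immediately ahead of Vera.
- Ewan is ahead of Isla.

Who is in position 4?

With clues 1–3, Daria, Ewan, and Tom are ruled out for position 4.
With clues 1–4, Isla is ruled out for position 4.
So position 4 is Vera.

Vera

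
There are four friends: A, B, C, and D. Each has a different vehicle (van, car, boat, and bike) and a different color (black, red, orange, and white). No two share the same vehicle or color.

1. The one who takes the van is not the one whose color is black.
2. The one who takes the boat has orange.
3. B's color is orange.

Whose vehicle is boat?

B

With clues 1–3, A, C, and D are impossible for the one with vehicle boat.
That leaves B.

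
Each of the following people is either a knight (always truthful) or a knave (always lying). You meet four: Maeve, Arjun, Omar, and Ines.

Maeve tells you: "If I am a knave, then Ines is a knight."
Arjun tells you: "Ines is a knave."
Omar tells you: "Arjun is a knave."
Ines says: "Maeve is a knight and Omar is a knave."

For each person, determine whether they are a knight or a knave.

Consider Maeve. Suppose Maeve is a knight.
Then no assignment of the remaining roles makes every statement match its speaker's type — contradiction.
So Maeve is a knave.
With that fixed, Ines's statement is false, so Ines is a knave.
With that fixed, Arjun's statement is true, so Arjun is a knight.
With that fixed, Omar's statement is false, so Omar is a knave.

Maeve: knave, Arjun: knight, Omar: knave, Ines: knave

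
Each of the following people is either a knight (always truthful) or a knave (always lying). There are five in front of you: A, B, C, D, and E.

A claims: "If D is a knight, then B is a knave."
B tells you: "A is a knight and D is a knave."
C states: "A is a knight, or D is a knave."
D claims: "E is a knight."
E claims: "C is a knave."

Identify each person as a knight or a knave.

Consider A. Suppose A is a knave.
Then no assignment of the remaining roles makes every statement match its speaker's type — contradiction.
So A is a knight.
With that fixed, C's statement is true, so C is a knight.
With that fixed, E's statement is false, so E is a knave.
With that fixed, D's statement is false, so D is a knave.
With that fixed, B's statement is true, so B is a knight.

A: knight, B: knight, C: knight, D: knave, E: knave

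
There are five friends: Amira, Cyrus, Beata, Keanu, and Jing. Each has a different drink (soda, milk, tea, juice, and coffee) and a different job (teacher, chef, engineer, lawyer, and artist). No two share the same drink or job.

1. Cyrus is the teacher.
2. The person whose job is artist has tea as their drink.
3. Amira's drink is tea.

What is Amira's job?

artist

Clue 1 rules out teacher for Amira's job.
With clues 1–3, chef, engineer, and lawyer are impossible for Amira's job.
That leaves artist.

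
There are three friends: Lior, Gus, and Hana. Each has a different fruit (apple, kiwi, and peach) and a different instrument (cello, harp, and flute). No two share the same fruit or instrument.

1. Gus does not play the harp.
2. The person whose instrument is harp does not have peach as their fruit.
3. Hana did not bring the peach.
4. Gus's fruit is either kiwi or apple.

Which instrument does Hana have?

With clues 1–4, cello and flute are impossible for Hana's instrument.
That leaves harp.

harp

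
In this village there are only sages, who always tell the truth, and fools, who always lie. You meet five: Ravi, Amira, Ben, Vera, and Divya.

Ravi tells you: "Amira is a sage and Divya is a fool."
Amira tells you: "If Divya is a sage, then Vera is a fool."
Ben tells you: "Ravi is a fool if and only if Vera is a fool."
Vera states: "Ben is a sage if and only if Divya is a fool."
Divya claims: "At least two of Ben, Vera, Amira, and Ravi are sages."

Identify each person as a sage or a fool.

Ravi: fool, Amira: sage, Ben: sage, Vera: fool, Divya: sage

Consider Ravi. Suppose Ravi is a sage.
Then no assignment of the remaining roles makes every statement match its speaker's type — contradiction.
So Ravi is a fool.
Consider Amira. Suppose Amira is a fool.
Then no assignment of the remaining roles makes every statement match its speaker's type — contradiction.
So Amira is a sage.
Consider Ben. Suppose Ben is a fool.
Then no assignment of the remaining roles makes every statement match its speaker's type — contradiction.
So Ben is a sage.
With that fixed, Divya's statement is true, so Divya is a sage.
With that fixed, Vera's statement is false, so Vera is a fool.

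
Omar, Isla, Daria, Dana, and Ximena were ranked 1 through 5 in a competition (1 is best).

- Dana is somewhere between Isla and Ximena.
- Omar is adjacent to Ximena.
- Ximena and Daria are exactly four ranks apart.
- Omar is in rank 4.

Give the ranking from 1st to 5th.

Daria, Isla, Dana, Omar, Ximena

From clue 1: Dana is in {2,3,4}.
From clues 1–3: Dana → rank 3.
From clues 1–4: Daria → rank 1, Isla → rank 2, Omar → rank 4, Ximena → rank 5.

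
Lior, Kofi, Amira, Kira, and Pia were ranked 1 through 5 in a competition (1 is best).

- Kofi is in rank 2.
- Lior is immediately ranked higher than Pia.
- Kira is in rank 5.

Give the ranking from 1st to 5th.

Amira, Kofi, Lior, Pia, Kira

From clue 1: Kofi → rank 2.
From clues 1–2: Lior is in {3,4}.
From clues 1–3: Amira → rank 1, Lior → rank 3, Pia → rank 4, Kira → rank 5.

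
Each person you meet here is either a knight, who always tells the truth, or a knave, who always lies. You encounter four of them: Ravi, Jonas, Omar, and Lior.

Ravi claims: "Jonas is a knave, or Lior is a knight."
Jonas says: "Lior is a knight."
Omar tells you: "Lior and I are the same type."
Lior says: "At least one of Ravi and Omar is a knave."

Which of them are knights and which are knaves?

Consider Ravi. Suppose Ravi is a knave.
Then no assignment of the remaining roles makes every statement match its speaker's type — contradiction.
So Ravi is a knight.
Consider Jonas. Suppose Jonas is a knave.
Then no assignment of the remaining roles makes every statement match its speaker's type — contradiction.
So Jonas is a knight.
Consider Omar. Suppose Omar is a knight.
Then no assignment of the remaining roles makes every statement match its speaker's type — contradiction.
So Omar is a knave.
With that fixed, Lior's statement is true, so Lior is a knight.

Ravi: knight, Jonas: knight, Omar: knave, Lior: knight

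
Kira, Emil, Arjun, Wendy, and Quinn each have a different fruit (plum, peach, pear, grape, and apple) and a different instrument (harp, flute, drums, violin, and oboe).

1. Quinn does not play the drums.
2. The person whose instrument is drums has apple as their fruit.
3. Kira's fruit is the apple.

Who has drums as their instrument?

Kira

Clue 1 rules out Quinn for the one with instrument drums.
With clues 1–3, Arjun, Emil, and Wendy are impossible for the one with instrument drums.
That leaves Kira.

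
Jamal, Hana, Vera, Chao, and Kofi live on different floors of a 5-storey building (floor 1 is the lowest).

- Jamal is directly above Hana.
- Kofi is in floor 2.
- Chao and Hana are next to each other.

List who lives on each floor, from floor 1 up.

Vera, Kofi, Chao, Hana, Jamal

From clue 1: Jamal is in {2,3,4,5}.
From clues 1–2: Kofi → floor 2.
From clues 1–3: Vera → floor 1, Chao → floor 3, Hana → floor 4, Jamal → floor 5.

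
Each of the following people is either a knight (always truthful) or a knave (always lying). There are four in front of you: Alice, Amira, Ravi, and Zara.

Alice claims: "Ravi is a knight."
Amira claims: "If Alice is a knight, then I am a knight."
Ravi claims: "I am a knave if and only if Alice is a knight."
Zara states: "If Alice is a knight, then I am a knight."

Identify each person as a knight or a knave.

Consider Alice. Suppose Alice is a knight.
Then whichever role Ravi has, Ravi's statement has the wrong truth value — contradiction.
So Alice is a knave.
With that fixed, Amira's statement is true, so Amira is a knight.
With that fixed, Zara's statement is true, so Zara is a knight.
Consider Ravi. Suppose Ravi is a knight.
Then Alice's statement comes out true, contradicting Alice being a knave.
So Ravi is a knave.

Alice: knave, Amira: knight, Ravi: knave, Zara: knight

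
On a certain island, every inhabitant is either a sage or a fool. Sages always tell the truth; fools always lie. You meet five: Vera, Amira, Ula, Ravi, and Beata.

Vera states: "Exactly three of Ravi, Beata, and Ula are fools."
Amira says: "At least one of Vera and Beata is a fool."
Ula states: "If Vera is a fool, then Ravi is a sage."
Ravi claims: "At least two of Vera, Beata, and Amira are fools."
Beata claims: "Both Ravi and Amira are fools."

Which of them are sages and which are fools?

Consider Vera. Suppose Vera is a sage.
Then no assignment of the remaining roles makes every statement match its speaker's type — contradiction.
So Vera is a fool.
With that fixed, Amira's statement is true, so Amira is a sage.
With that fixed, Beata's statement is false, so Beata is a fool.
With that fixed, Ravi's statement is true, so Ravi is a sage.
With that fixed, Ula's statement is true, so Ula is a sage.

Vera: fool, Amira: sage, Ula: sage, Ravi: sage, Beata: fool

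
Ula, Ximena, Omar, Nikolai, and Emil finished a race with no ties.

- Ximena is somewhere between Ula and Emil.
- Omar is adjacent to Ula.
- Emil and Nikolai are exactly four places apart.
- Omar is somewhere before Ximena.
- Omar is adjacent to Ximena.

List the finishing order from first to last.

From clue 1: Ximena is in {2,3,4}.
From clues 1–3: Ximena is in {2,4}.
From clues 1–4: Nikolai → place 1, Ximena → place 4, Emil → place 5.
From clues 1–5: Ula → place 2, Omar → place 3.

Nikolai, Ula, Omar, Ximena, Emil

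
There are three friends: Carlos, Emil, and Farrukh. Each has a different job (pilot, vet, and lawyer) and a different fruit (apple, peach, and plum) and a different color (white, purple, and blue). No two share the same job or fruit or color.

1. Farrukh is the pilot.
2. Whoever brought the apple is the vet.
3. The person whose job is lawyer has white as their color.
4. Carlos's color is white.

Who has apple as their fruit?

Emil

With clues 1–2, Farrukh is impossible for the one with fruit apple.
With clues 1–4, Carlos is impossible for the one with fruit apple.
That leaves Emil.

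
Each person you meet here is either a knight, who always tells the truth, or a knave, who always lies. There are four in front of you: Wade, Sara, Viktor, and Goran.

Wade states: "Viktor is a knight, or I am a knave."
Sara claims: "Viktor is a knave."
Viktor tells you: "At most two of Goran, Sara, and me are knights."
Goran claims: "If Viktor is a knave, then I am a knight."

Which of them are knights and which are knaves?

Wade: knight, Sara: knave, Viktor: knight, Goran: knight

Consider Wade. Suppose Wade is a knave.
Then Wade's own statement would have to be false, but it can't be — contradiction.
So Wade is a knight.
Consider Sara. Suppose Sara is a knight.
Then no assignment of the remaining roles makes every statement match its speaker's type — contradiction.
So Sara is a knave.
With that fixed, Viktor's statement is true, so Viktor is a knight.
With that fixed, Goran's statement is true, so Goran is a knight.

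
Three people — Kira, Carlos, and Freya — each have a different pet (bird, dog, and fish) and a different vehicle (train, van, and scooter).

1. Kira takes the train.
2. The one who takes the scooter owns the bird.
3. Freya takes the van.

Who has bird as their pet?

With clues 1–2, Kira is impossible for the one with pet bird.
With clues 1–3, Freya is impossible for the one with pet bird.
That leaves Carlos.

Carlos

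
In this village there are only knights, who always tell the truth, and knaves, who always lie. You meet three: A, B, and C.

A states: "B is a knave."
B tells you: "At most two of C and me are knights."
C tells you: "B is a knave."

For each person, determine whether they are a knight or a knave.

A: knave, B: knight, C: knave

Regardless of anyone's role, B's statement is true, so B is a knight.
With that fixed, C's statement is false, so C is a knave.
With that fixed, A's statement is false, so A is a knave.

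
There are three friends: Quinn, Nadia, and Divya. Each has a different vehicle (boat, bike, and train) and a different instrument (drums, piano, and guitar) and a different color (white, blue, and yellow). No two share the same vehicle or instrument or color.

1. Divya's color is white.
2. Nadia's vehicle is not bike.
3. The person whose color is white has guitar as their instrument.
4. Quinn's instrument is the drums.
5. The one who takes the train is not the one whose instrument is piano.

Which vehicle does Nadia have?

With clues 1–2, bike is impossible for Nadia's vehicle.
With clues 1–5, train is impossible for Nadia's vehicle.
That leaves boat.

boat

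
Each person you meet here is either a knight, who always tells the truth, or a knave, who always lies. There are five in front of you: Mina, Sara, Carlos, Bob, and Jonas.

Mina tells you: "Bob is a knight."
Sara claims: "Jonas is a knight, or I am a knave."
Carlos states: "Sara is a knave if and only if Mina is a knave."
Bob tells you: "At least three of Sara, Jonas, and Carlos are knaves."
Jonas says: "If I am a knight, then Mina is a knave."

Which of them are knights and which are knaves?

Consider Mina. Suppose Mina is a knight.
Then whichever role Jonas has, Jonas's statement has the wrong truth value — contradiction.
So Mina is a knave.
With that fixed, Jonas's statement is true, so Jonas is a knight.
With that fixed, Sara's statement is true, so Sara is a knight.
With that fixed, Carlos's statement is false, so Carlos is a knave.
With that fixed, Bob's statement is false, so Bob is a knave.

Mina: knave, Sara: knight, Carlos: knave, Bob: knave, Jonas: knight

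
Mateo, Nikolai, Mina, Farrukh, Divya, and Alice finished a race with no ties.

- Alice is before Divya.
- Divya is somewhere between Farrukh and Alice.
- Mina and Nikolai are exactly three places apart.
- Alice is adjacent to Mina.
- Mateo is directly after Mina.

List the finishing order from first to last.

Alice, Mina, Mateo, Divya, Nikolai, Farrukh

From clue 1: Divya is in {2,3,4,5,6}.
From clues 1–2: Farrukh is in {3,4,5,6}.
From clues 1–3: Farrukh is in {4,5,6}.
From clues 1–5: Alice → place 1, Mina → place 2, Mateo → place 3, Divya → place 4, Nikolai → place 5, Farrukh → place 6.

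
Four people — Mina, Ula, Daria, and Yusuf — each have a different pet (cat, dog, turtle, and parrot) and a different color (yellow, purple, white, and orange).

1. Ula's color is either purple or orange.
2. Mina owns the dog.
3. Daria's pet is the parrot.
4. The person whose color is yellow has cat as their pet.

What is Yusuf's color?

yellow

With clues 1–4, orange, purple, and white are impossible for Yusuf's color.
That leaves yellow.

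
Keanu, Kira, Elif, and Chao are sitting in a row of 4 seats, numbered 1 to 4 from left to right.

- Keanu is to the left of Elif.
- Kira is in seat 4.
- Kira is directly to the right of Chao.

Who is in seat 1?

With clue 1, Elif is ruled out for seat 1.
With clues 1–2, Kira is ruled out for seat 1.
With clues 1–3, Chao is ruled out for seat 1.
So seat 1 is Keanu.

Keanu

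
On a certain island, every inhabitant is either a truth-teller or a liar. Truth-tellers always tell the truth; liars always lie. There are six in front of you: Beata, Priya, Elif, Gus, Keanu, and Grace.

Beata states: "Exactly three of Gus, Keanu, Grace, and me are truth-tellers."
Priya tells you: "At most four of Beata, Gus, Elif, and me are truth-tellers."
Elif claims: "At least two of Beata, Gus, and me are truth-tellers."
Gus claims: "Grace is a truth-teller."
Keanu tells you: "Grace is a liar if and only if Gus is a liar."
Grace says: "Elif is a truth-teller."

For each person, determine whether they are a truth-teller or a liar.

Beata: liar, Priya: truth-teller, Elif: liar, Gus: liar, Keanu: truth-teller, Grace: liar

Regardless of anyone's role, Priya's statement is true, so Priya is a truth-teller.
Consider Beata. Suppose Beata is a truth-teller.
Then no assignment of the remaining roles makes every statement match its speaker's type — contradiction.
So Beata is a liar.
Consider Elif. Suppose Elif is a truth-teller.
Then no assignment of the remaining roles makes every statement match its speaker's type — contradiction.
So Elif is a liar.
With that fixed, Grace's statement is false, so Grace is a liar.
With that fixed, Gus's statement is false, so Gus is a liar.
With that fixed, Keanu's statement is true, so Keanu is a truth-teller.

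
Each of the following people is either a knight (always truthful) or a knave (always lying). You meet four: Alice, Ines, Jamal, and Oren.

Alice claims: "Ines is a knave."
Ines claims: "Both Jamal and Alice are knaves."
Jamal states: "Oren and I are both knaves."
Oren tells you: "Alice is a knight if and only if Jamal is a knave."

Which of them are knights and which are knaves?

Consider Alice. Suppose Alice is a knave.
Then no assignment of the remaining roles makes every statement match its speaker's type — contradiction.
So Alice is a knight.
With that fixed, Ines's statement is false, so Ines is a knave.
Consider Jamal. Suppose Jamal is a knight.
Then Jamal's own statement would have to be true, but it can't be — contradiction.
So Jamal is a knave.
With that fixed, Oren's statement is true, so Oren is a knight.

Alice: knight, Ines: knave, Jamal: knave, Oren: knight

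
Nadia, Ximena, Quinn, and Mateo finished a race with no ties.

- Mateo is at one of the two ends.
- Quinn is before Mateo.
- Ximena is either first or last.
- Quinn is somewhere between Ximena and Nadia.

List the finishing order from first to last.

Ximena, Quinn, Nadia, Mateo

From clue 1: Mateo is in {1,4}.
From clues 1–2: Mateo → place 4.
From clues 1–3: Ximena → place 1.
From clues 1–4: Quinn → place 2, Nadia → place 3.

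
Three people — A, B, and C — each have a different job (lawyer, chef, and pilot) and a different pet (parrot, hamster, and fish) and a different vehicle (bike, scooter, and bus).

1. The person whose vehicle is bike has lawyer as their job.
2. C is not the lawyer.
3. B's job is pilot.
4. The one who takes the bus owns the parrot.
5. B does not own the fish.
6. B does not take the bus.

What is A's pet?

With clues 1–4, parrot is impossible for A's pet.
With clues 1–6, hamster is impossible for A's pet.
That leaves fish.

fish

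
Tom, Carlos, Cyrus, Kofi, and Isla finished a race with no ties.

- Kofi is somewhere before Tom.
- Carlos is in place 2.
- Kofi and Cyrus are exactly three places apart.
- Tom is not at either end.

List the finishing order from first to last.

From clue 1: Tom is in {2,3,4,5}.
From clues 1–2: Carlos → place 2.
From clues 1–3: Tom is in {3,5}.
From clues 1–4: Kofi → place 1, Tom → place 3, Cyrus → place 4, Isla → place 5.

Kofi, Carlos, Tom, Cyrus, Isla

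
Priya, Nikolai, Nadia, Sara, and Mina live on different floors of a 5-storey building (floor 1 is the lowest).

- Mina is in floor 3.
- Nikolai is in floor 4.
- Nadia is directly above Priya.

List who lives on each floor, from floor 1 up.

Priya, Nadia, Mina, Nikolai, Sara

From clue 1: Mina → floor 3.
From clues 1–2: Nikolai → floor 4.
From clues 1–3: Priya → floor 1, Nadia → floor 2, Sara → floor 5.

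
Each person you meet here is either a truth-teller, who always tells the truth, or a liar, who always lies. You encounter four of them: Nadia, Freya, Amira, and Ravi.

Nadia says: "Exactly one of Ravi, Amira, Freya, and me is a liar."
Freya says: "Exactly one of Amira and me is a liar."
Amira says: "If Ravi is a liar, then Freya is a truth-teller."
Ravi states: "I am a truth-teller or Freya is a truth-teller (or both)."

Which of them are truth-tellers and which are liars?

Consider Nadia. Suppose Nadia is a truth-teller.
Then no assignment of the remaining roles makes every statement match its speaker's type — contradiction.
So Nadia is a liar.
Consider Freya. Suppose Freya is a truth-teller.
Then no assignment of the remaining roles makes every statement match its speaker's type — contradiction.
So Freya is a liar.
Consider Amira. Suppose Amira is a truth-teller.
Then Freya's statement comes out true, contradicting Freya being a liar.
So Amira is a liar.
Consider Ravi. Suppose Ravi is a truth-teller.
Then Amira's statement comes out true, contradicting Amira being a liar.
So Ravi is a liar.

Nadia: liar, Freya: liar, Amira: liar, Ravi: liar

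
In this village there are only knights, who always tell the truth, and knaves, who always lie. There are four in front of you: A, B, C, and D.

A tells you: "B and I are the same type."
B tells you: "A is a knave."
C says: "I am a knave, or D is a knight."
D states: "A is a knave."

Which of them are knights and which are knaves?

Consider A. Suppose A is a knight.
Then no assignment of the remaining roles makes every statement match its speaker's type — contradiction.
So A is a knave.
With that fixed, B's statement is true, so B is a knight.
With that fixed, D's statement is true, so D is a knight.
With that fixed, C's statement is true, so C is a knight.

A: knave, B: knight, C: knight, D: knight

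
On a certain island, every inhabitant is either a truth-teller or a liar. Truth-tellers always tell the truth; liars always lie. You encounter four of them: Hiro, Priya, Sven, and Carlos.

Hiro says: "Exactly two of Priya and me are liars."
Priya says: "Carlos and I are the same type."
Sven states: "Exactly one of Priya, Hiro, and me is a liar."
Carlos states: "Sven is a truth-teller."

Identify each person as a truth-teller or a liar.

Consider Hiro. Suppose Hiro is a truth-teller.
Then Hiro's own statement would have to be true, but it can't be — contradiction.
So Hiro is a liar.
Consider Priya. Suppose Priya is a liar.
Then Hiro's statement comes out true, contradicting Hiro being a liar.
So Priya is a truth-teller.
Consider Sven. Suppose Sven is a liar.
Then no assignment of the remaining roles makes every statement match its speaker's type — contradiction.
So Sven is a truth-teller.
With that fixed, Carlos's statement is true, so Carlos is a truth-teller.

Hiro: liar, Priya: truth-teller, Sven: truth-teller, Carlos: truth-teller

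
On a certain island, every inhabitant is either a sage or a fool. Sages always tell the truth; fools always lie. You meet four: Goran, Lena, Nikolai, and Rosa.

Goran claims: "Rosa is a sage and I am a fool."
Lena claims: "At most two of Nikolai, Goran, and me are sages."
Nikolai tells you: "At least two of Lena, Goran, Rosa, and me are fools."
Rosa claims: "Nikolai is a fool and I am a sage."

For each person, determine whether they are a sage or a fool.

Consider Goran. Suppose Goran is a sage.
Then Goran's own statement would have to be true, but it can't be — contradiction.
So Goran is a fool.
With that fixed, Lena's statement is true, so Lena is a sage.
Consider Nikolai. Suppose Nikolai is a fool.
Then Nikolai's own statement would have to be false, but it can't be — contradiction.
So Nikolai is a sage.
With that fixed, Rosa's statement is false, so Rosa is a fool.

Goran: fool, Lena: sage, Nikolai: sage, Rosa: fool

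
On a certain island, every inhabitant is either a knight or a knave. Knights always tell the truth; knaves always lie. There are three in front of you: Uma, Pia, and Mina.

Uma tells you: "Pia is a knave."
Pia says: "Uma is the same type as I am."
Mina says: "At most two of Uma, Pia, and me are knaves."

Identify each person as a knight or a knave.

Consider Uma. Suppose Uma is a knave.
Then whichever role Pia has, Pia's statement has the wrong truth value — contradiction.
So Uma is a knight.
With that fixed, Mina's statement is true, so Mina is a knight.
Consider Pia. Suppose Pia is a knight.
Then Uma's statement comes out false, contradicting Uma being a knight.
So Pia is a knave.

Uma: knight, Pia: knave, Mina: knight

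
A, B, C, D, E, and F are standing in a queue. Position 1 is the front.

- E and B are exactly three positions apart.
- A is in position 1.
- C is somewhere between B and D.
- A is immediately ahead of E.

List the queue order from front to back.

From clues 1–2: A → position 1.
From clues 1–3: C is in {3,4,5}.
From clues 1–4: E → position 2, D → position 3, C → position 4, B → position 5, F → position 6.

A, E, D, C, B, F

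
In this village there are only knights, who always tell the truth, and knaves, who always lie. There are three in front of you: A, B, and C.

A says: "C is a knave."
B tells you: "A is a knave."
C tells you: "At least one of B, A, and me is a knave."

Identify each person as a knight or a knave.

A: knave, B: knight, C: knight

Consider A. Suppose A is a knight.
Then no assignment of the remaining roles makes every statement match its speaker's type — contradiction.
So A is a knave.
With that fixed, B's statement is true, so B is a knight.
With that fixed, C's statement is true, so C is a knight.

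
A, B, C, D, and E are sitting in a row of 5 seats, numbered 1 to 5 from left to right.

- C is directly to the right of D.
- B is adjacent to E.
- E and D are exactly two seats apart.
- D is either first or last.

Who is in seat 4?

With clues 1–2, A is ruled out for seat 4.
With clues 1–4, C, D, and E are ruled out for seat 4.
So seat 4 is B.

B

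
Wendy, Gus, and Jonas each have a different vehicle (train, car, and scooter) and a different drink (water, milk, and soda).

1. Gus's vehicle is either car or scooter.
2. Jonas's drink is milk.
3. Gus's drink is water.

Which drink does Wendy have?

With clues 1–2, milk is impossible for Wendy's drink.
With clues 1–3, water is impossible for Wendy's drink.
That leaves soda.

soda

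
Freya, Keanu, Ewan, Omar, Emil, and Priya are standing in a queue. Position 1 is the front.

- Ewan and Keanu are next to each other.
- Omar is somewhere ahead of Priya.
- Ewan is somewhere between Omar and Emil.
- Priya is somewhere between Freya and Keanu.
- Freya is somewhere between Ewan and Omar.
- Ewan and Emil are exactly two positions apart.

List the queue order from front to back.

From clues 1–2: Omar is in {1,2,3,4,5}.
From clues 1–3: Keanu is in {2,3,4,5}.
From clues 1–4: Omar is in {1,2,4}.
From clues 1–5: Omar → position 1, Freya → position 2, Priya → position 3, Emil → position 6.
From clues 1–6: Ewan → position 4, Keanu → position 5.

Omar, Freya, Priya, Ewan, Keanu, Emil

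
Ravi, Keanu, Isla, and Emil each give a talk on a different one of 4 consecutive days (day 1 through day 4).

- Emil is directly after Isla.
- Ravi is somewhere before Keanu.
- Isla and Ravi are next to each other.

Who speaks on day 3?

Emil

With clues 1–2, Keanu is ruled out for day 3.
With clues 1–3, Isla and Ravi are ruled out for day 3.
So day 3 is Emil.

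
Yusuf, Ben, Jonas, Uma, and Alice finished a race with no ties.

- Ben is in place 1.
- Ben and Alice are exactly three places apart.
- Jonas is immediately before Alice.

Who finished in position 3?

With clue 1, Ben is ruled out for place 3.
With clues 1–2, Alice is ruled out for place 3.
With clues 1–3, Uma and Yusuf are ruled out for place 3.
So place 3 is Jonas.

Jonas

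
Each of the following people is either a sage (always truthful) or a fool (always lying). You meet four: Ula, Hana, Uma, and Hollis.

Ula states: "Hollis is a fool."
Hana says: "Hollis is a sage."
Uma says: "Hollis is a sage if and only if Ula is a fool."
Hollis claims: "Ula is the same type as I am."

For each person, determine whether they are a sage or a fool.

Consider Ula. Suppose Ula is a fool.
Then whichever role Hollis has, Hollis's statement has the wrong truth value — contradiction.
So Ula is a sage.
Consider Hana. Suppose Hana is a sage.
Then no assignment of the remaining roles makes every statement match its speaker's type — contradiction.
So Hana is a fool.
Consider Uma. Suppose Uma is a fool.
Then no assignment of the remaining roles makes every statement match its speaker's type — contradiction.
So Uma is a sage.
Consider Hollis. Suppose Hollis is a sage.
Then Ula's statement comes out false, contradicting Ula being a sage.
So Hollis is a fool.

Ula: sage, Hana: fool, Uma: sage, Hollis: fool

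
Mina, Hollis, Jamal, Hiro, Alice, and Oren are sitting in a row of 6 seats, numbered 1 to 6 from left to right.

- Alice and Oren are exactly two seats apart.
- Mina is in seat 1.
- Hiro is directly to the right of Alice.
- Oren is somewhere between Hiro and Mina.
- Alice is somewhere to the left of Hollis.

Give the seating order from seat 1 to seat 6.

From clues 1–2: Mina → seat 1.
From clues 1–3: Hiro is in {3,4,5,6}.
From clues 1–4: Hiro is in {5,6}.
From clues 1–5: Oren → seat 2, Jamal → seat 3, Alice → seat 4, Hiro → seat 5, Hollis → seat 6.

Mina, Oren, Jamal, Alice, Hiro, Hollis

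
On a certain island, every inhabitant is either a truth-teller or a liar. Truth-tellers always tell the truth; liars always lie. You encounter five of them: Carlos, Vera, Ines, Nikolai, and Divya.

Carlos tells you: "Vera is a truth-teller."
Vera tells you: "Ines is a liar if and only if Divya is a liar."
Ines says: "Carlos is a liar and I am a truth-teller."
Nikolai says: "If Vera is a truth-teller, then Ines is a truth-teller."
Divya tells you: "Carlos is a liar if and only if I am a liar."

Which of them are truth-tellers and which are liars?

Consider Carlos. Suppose Carlos is a liar.
Then whichever role Divya has, Divya's statement has the wrong truth value — contradiction.
So Carlos is a truth-teller.
With that fixed, Ines's statement is false, so Ines is a liar.
Consider Vera. Suppose Vera is a liar.
Then Carlos's statement comes out false, contradicting Carlos being a truth-teller.
So Vera is a truth-teller.
With that fixed, Nikolai's statement is false, so Nikolai is a liar.
Consider Divya. Suppose Divya is a truth-teller.
Then Vera's statement comes out false, contradicting Vera being a truth-teller.
So Divya is a liar.

Carlos: truth-teller, Vera: truth-teller, Ines: liar, Nikolai: liar, Divya: liar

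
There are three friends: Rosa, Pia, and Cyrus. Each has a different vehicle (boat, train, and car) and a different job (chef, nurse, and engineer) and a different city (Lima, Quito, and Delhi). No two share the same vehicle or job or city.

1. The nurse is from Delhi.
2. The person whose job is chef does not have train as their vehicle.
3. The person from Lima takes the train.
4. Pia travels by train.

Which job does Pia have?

engineer

With clues 1–4, chef and nurse are impossible for Pia's job.
That leaves engineer.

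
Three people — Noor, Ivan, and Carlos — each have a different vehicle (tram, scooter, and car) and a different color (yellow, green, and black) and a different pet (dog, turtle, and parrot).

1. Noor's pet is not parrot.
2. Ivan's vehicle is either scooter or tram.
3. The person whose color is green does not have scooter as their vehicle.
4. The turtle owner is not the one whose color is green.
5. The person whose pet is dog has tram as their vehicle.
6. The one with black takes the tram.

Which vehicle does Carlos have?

car

With clues 1–6, scooter and tram are impossible for Carlos's vehicle.
That leaves car.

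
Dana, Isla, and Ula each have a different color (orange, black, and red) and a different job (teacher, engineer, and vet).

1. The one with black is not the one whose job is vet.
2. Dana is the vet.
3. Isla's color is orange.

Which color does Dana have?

red

With clues 1–2, black is impossible for Dana's color.
With clues 1–3, orange is impossible for Dana's color.
That leaves red.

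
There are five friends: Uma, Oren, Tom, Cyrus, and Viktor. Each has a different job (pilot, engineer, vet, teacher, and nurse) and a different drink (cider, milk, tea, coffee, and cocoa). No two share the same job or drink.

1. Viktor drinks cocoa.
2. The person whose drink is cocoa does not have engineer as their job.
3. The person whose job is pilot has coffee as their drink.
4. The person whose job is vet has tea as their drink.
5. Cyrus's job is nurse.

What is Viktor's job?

With clues 1–2, engineer is impossible for Viktor's job.
With clues 1–3, pilot is impossible for Viktor's job.
With clues 1–4, vet is impossible for Viktor's job.
With clues 1–5, nurse is impossible for Viktor's job.
That leaves teacher.

teacher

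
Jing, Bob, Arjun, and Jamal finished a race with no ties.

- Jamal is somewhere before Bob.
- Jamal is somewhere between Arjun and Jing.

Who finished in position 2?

Jamal

With clues 1–2, Arjun, Bob, and Jing are ruled out for place 2.
So place 2 is Jamal.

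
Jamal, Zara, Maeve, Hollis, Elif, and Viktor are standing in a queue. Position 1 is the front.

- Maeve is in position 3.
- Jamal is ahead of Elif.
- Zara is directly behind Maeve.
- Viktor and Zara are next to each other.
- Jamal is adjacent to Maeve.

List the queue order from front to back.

From clue 1: Maeve → position 3.
From clues 1–2: Jamal is in {1,2,4,5}.
From clues 1–3: Zara → position 4.
From clues 1–4: Viktor → position 5.
From clues 1–5: Hollis → position 1, Jamal → position 2, Elif → position 6.

Hollis, Jamal, Maeve, Zara, Viktor, Elif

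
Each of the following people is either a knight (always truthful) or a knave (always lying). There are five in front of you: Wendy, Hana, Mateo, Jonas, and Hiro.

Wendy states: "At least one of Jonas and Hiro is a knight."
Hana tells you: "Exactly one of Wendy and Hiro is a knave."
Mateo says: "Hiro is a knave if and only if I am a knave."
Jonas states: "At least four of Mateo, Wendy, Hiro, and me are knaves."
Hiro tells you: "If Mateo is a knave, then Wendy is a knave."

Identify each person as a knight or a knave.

Consider Wendy. Suppose Wendy is a knave.
Then no assignment of the remaining roles makes every statement match its speaker's type — contradiction.
So Wendy is a knight.
With that fixed, Jonas's statement is false, so Jonas is a knave.
Consider Hana. Suppose Hana is a knight.
Then no assignment of the remaining roles makes every statement match its speaker's type — contradiction.
So Hana is a knave.
Consider Mateo. Suppose Mateo is a knave.
Then no assignment of the remaining roles makes every statement match its speaker's type — contradiction.
So Mateo is a knight.
With that fixed, Hiro's statement is true, so Hiro is a knight.

Wendy: knight, Hana: knave, Mateo: knight, Jonas: knave, Hiro: knight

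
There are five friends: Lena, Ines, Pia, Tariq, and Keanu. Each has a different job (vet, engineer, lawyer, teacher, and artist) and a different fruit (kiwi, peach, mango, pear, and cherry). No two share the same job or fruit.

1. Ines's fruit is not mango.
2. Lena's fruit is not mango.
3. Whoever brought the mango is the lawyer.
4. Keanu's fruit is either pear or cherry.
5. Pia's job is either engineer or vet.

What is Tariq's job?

lawyer

With clues 1–5, artist, engineer, teacher, and vet are impossible for Tariq's job.
That leaves lawyer.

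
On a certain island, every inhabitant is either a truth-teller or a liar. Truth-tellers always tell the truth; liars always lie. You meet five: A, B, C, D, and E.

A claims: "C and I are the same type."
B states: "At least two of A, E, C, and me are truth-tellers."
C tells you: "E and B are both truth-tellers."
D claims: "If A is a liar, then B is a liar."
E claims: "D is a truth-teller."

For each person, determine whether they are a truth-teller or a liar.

Consider A. Suppose A is a liar.
Then no assignment of the remaining roles makes every statement match its speaker's type — contradiction.
So A is a truth-teller.
With that fixed, D's statement is true, so D is a truth-teller.
With that fixed, E's statement is true, so E is a truth-teller.
With that fixed, B's statement is true, so B is a truth-teller.
With that fixed, C's statement is true, so C is a truth-teller.

A: truth-teller, B: truth-teller, C: truth-teller, D: truth-teller, E: truth-teller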